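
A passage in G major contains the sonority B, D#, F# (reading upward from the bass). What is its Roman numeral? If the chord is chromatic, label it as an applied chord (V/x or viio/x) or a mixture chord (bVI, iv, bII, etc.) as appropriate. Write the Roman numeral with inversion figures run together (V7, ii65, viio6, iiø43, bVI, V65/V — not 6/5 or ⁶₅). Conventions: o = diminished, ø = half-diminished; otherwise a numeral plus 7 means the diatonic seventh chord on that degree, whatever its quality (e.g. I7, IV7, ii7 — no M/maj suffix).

Stacked in thirds the chord is B-D#-F#: a major triad on B.
B is not a diatonic chord root with this quality in G major, but it lies a perfect fifth above E (vi), so the chord functions as an applied dominant of vi.

V/vi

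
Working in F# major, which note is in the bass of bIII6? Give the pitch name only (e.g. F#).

bIII in F# major has root A; the chord is A-C#-E.
The figure 6 means first inversion — the third is in the bass.

C#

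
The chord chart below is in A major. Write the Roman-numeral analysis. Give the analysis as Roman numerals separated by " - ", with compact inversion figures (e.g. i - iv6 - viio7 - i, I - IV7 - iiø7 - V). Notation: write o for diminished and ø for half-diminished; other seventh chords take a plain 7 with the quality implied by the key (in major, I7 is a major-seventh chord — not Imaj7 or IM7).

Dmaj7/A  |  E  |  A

Dmaj7/A: root D is the subdominant; major seventh chord there is IV43.
E: root E is the dominant; major triad there is V.
A: major triad on A = scale degree 1 → I.

IV43 - V - I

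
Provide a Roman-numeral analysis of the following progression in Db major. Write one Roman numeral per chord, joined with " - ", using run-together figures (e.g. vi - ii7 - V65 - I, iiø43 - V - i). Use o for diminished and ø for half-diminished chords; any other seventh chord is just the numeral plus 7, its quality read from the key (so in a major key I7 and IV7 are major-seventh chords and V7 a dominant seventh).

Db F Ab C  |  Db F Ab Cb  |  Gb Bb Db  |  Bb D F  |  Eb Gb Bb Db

I7 - V7/IV - IV - V/ii - ii7

Db-F-Ab-C has root Db, degree 1 in Db major, so I7.
Db-F-Ab-Cb is the secondary dominant of IV (dominant seventh chord on Db): V7/IV.
Gb-Bb-Db: major triad on Gb = scale degree 4 → IV.
Bb-D-F: a major triad on Bb, the applied dominant of ii → V/ii.
Eb-Gb-Bb-Db: minor seventh chord on Eb = scale degree 2 → ii7.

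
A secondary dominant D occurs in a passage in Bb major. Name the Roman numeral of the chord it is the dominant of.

vi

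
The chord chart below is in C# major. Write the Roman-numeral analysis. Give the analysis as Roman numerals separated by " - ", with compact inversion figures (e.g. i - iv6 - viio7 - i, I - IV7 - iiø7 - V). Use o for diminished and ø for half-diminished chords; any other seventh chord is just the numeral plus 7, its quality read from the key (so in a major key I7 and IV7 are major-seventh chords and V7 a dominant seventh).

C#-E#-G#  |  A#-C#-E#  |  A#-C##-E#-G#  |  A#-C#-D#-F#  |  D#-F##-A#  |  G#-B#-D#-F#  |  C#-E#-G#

I - vi - V7/ii - ii43 - V/V - V7 - I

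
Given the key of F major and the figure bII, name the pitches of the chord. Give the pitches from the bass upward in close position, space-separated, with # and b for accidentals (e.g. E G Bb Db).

Gb Bb Db

bII is the Neapolitan chord — a major triad on the lowered second degree. In F major that root is Gb.
So the chord is Gb-Bb-Db.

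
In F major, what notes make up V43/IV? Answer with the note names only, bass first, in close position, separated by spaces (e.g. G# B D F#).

C Eb F A

V43/IV is a secondary dominant — the dominant seventh of IV. IV in F major is Bb, so the applied chord's root is F, a perfect fifth above.
Building a dominant seventh chord on F gives F-A-C-Eb.
With the 43 figure the chord is in second inversion; from the bass C upward in close position it reads C-Eb-F-A.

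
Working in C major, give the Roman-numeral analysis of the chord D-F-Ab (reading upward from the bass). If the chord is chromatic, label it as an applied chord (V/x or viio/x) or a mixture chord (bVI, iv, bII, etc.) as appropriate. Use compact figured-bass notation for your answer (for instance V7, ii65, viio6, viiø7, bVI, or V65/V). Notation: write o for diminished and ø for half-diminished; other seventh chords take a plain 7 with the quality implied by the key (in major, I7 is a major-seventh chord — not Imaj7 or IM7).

iio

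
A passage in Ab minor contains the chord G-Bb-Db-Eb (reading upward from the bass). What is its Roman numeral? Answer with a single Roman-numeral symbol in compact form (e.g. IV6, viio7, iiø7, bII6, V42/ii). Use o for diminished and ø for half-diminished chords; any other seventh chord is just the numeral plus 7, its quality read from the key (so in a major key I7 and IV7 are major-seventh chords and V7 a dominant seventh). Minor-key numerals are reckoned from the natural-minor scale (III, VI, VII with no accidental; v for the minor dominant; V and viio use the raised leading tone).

Stacked in thirds the chord is Eb-G-Bb-Db: a dominant seventh chord on Eb.
Eb is scale degree 5 in Ab minor, and a dominant seventh chord on that degree is written V7.
With G in the bass the chord is in first inversion, so the figured bass is 65.

V65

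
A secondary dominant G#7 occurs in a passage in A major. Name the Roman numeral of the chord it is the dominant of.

The chord is a dominant seventh chord on G#.
A dominant resolves down a perfect fifth: G# → C#. In A major, C# is scale degree 3, i.e. iii.

iii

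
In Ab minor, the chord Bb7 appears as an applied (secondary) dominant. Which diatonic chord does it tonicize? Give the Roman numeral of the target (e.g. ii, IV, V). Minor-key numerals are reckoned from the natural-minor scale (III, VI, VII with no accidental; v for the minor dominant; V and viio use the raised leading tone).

V

The chord is a dominant seventh chord on Bb.
A dominant resolves down a perfect fifth: Bb → Eb. In Ab minor, Eb is scale degree 5, i.e. V.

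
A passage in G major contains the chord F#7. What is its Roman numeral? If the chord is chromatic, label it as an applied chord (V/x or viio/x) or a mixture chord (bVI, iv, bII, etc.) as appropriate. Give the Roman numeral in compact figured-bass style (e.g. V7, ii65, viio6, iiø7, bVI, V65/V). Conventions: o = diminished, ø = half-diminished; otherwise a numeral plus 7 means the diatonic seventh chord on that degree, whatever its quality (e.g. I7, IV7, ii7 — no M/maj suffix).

The pitches F#-A#-C#-E form a dominant seventh chord rooted on F#.
F# is not a diatonic chord root with this quality in G major, but it lies a perfect fifth above B (iii), so the chord functions as an applied dominant of iii.

V7/iii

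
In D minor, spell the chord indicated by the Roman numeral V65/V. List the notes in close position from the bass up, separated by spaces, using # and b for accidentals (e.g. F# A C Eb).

G# B D E

The slash means an applied dominant: we want the dominant of V. In D minor, V is A major, and its dominant is built on E.
Building a dominant seventh chord on E gives E-G#-B-D.
The figured bass 65 indicates first inversion, placing the third (G#) in the bass: G#-B-D-E.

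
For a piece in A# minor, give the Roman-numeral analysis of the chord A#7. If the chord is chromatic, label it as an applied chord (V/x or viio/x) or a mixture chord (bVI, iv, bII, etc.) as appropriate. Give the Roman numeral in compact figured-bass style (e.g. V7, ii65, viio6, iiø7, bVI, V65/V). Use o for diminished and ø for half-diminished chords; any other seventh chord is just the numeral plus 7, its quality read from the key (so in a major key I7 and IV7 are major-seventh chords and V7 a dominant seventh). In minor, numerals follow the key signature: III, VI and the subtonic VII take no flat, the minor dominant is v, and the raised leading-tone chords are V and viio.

V7/iv

Stacked in thirds the chord is A#-C##-E#-G#: a dominant seventh chord on A#.
A# is not a diatonic chord root with this quality in A# minor, but it lies a perfect fifth above D# (iv), so the chord functions as an applied dominant of iv.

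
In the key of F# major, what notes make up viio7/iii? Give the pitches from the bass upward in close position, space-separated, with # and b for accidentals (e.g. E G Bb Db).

viio7/iii is a secondary leading-tone chord. The target iii is A# in F# major; the applied chord is rooted a semitone below, on G##.
Building a fully diminished seventh chord on G## gives G##-B#-D#-F#.

G## B# D# F#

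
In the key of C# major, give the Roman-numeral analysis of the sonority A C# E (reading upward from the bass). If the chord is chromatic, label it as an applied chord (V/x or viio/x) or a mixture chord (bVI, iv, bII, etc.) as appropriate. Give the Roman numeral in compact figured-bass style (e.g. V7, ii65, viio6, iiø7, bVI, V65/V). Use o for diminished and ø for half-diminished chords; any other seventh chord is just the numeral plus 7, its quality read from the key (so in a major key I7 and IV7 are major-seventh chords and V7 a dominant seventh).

bVI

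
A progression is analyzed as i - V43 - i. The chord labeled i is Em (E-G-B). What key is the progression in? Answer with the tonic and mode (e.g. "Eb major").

E minor

i is given as E-G-B — a minor triad with root E.
If E is scale degree 1 and the mode makes that degree carry a minor triad, the tonic is E and the mode is minor.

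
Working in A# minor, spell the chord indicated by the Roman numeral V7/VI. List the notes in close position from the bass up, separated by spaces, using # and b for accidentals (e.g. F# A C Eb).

V7/VI is a secondary dominant — the dominant seventh of VI. VI in A# minor is F#, so the applied chord's root is C#, a perfect fifth above.
Building a dominant seventh chord on C# gives C#-E#-G#-B.

C# E# G# B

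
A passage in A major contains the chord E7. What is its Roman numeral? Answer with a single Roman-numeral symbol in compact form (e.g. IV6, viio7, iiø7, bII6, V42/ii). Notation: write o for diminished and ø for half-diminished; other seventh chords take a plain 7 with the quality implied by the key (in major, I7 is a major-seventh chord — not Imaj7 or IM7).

V7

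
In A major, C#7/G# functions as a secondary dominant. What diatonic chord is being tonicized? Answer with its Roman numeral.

The chord is a dominant seventh chord on C#.
A dominant resolves down a perfect fifth: C# → F#. In A major, F# is scale degree 6, i.e. vi.

vi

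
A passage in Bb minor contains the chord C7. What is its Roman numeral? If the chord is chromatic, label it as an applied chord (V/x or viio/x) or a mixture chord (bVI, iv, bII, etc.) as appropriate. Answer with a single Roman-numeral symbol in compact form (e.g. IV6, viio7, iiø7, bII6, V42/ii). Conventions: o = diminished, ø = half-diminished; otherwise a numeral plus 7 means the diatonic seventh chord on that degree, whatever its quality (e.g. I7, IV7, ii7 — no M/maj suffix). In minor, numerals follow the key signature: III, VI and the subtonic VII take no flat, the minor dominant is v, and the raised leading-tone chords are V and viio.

The pitches C-E-G-Bb form a dominant seventh chord rooted on C.
C is not a diatonic chord root with this quality in Bb minor, but it lies a perfect fifth above F (V), so the chord functions as an applied dominant of V.

V7/V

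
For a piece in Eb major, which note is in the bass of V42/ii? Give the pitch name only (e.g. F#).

The applied chord V42/ii is rooted on C: C-E-G-Bb.
The figure 42 means third inversion — the seventh is in the bass.

Bb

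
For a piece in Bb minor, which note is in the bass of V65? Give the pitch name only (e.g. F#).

V in Bb minor has root F; the chord is F-A-C-Eb.
The figure 65 means first inversion — the third is in the bass.

A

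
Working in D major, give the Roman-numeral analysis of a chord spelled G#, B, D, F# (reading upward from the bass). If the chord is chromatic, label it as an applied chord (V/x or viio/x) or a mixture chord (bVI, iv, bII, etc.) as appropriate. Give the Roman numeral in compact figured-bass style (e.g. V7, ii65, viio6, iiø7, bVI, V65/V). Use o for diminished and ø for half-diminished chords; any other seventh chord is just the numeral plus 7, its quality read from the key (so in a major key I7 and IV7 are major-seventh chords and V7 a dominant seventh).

viiø7/V

Stacked in thirds the chord is G#-B-D-F#: a half-diminished seventh chord on G#.
G# sits a half step below A (V in D major); a diminished chord there is the applied leading-tone chord of V.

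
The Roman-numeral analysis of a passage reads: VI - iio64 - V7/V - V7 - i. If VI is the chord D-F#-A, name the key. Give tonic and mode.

F# minor

VI is given as D-F#-A — a major triad with root D.
VI on D implies D is the submediant; that puts the tonic at F#, and the uppercase numeral fits minor mode.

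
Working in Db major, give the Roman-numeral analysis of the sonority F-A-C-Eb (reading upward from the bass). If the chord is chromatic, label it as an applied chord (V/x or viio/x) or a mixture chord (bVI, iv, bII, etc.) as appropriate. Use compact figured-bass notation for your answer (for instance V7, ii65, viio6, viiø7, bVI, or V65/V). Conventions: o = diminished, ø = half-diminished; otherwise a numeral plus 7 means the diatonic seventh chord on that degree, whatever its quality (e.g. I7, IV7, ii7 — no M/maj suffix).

V7/vi

Stacked in thirds the chord is F-A-C-Eb: a dominant seventh chord on F.
F is not a diatonic chord root with this quality in Db major, but it lies a perfect fifth above Bb (vi), so the chord functions as an applied dominant of vi.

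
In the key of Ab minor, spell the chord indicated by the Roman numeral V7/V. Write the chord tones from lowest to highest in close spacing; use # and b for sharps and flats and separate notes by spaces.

Bb D F Ab

The slash means an applied dominant: we want the dominant of V. In Ab minor, V is Eb major, and its dominant is built on Bb.
Building a dominant seventh chord on Bb gives Bb-D-F-Ab.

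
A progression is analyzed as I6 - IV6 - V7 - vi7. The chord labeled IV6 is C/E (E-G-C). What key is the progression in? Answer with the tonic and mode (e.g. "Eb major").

IV6 is given as E-G-C — a major triad with root C.
Counting down 3 scale steps from C places the tonic on G; a major triad on degree 4 is diatonic only in major.

G major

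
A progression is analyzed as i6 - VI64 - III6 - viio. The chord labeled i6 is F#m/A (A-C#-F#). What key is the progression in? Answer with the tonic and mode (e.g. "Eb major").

The anchor chord is a minor triad on F#, labeled i6.
If F# is scale degree 1 and the mode makes that degree carry a minor triad, the tonic is F# and the mode is minor.

F# minor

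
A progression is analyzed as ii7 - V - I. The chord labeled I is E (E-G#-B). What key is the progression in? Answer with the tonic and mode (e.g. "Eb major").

E major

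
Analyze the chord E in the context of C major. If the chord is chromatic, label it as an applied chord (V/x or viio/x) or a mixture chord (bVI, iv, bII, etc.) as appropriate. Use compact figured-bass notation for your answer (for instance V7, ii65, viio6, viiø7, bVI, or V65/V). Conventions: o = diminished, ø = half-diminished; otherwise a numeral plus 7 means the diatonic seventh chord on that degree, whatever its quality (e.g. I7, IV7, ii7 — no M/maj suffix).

V/vi

Stacked in thirds the chord is E-G#-B: a major triad on E.
E is not a diatonic chord root with this quality in C major, but it lies a perfect fifth above A (vi), so the chord functions as an applied dominant of vi.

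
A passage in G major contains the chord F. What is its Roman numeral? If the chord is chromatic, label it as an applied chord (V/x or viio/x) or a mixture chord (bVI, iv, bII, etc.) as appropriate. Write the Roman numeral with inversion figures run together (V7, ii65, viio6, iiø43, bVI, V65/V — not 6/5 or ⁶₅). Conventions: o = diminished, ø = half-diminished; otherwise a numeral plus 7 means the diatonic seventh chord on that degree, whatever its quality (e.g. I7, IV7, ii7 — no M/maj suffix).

The pitches F-A-C form a major triad rooted on F.
F is the lowered seventh degree of G major (diatonic 7 would be F#). This is a major triad on the lowered seventh degree (the subtonic), borrowed from the parallel minor.

bVII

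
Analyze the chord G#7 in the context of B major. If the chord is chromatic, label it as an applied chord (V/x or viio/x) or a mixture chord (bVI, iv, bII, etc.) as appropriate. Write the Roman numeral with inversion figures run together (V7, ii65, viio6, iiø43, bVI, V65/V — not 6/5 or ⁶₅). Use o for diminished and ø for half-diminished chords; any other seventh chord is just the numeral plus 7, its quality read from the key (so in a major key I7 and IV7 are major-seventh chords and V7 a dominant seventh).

The pitches G#-B#-D#-F# form a dominant seventh chord rooted on G#.
G# is not a diatonic chord root with this quality in B major, but it lies a perfect fifth above C# (ii), so the chord functions as an applied dominant of ii.

V7/ii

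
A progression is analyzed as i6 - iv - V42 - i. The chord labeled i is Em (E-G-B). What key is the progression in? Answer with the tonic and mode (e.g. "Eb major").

E minor

i is given as E-G-B — a minor triad with root E.
If E is scale degree 1 and the mode makes that degree carry a minor triad, the tonic is E and the mode is minor.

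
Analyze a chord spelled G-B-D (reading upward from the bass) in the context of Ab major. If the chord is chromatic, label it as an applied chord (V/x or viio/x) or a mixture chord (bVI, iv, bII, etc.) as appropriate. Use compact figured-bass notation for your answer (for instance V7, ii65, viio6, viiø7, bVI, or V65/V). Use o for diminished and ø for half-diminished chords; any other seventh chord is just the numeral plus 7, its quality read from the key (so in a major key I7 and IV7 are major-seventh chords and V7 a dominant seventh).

The pitches G-B-D form a major triad rooted on G.
G is not a diatonic chord root with this quality in Ab major, but it lies a perfect fifth above C (iii), so the chord functions as an applied dominant of iii.

V/iii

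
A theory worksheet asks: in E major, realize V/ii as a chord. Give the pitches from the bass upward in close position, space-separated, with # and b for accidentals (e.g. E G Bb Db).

C# E# G#

The slash means an applied dominant: we want the dominant of ii. In E major, ii is F# minor, and its dominant is built on C#.
Building a major triad on C# gives C#-E#-G#.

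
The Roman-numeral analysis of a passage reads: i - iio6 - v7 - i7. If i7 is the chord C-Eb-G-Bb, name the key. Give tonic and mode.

C minor

The anchor chord is a minor seventh chord on C, labeled i7.
If C is scale degree 1 and the mode makes that degree carry a minor seventh chord, the tonic is C and the mode is minor.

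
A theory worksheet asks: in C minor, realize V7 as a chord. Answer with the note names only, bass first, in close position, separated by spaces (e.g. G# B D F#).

In C minor, scale degree 5 is G. The dominant is major (leading tone raised), so V is a dominant seventh chord.
That chord is spelled G-B-D-F.

G B D F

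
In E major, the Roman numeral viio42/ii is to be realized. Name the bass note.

D

The applied chord viio42/ii is rooted on E#: E#-G#-B-D.
The figure 42 means third inversion — the seventh is in the bass.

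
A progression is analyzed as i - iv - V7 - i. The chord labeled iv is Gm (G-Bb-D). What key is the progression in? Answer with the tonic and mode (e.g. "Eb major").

iv is given as G-Bb-D — a minor triad with root G.
iv on G implies G is the subdominant; that puts the tonic at D, and the lowercase numeral fits minor mode.

D minor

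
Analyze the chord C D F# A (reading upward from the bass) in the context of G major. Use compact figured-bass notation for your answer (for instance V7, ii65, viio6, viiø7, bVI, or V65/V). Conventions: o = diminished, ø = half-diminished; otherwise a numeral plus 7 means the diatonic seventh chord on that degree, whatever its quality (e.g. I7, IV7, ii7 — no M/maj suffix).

V42

The pitches D-F#-A-C form a dominant seventh chord rooted on D.
In G major, D is the dominant; the diatonic dominant seventh chord there is V7.
With C in the bass the chord is in third inversion, so the figured bass is 42.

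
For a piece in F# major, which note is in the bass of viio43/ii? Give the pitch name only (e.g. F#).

The applied chord viio43/ii is rooted on F##: F##-A#-C#-E.
The figure 43 means second inversion — the fifth is in the bass.

C#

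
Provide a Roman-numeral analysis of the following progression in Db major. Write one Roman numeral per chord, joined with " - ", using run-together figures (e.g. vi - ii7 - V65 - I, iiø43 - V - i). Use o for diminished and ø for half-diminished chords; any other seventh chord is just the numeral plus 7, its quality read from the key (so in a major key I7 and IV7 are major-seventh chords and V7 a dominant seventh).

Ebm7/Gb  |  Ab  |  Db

ii65 - V - I

Ebm7/Gb has root Eb, degree 2 in Db major, so ii65.
Ab: major triad on Ab = scale degree 5 → V.
Db has root Db, degree 1 in Db major, so I.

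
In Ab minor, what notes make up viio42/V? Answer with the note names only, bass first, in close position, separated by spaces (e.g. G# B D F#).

Cb D F Ab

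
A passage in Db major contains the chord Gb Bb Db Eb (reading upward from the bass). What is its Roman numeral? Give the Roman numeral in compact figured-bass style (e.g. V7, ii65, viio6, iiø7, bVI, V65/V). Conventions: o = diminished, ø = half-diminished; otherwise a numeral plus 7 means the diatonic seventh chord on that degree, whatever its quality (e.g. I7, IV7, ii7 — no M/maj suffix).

ii65

The pitches Eb-Gb-Bb-Db form a minor seventh chord rooted on Eb.
In Db major, Eb is the supertonic; the diatonic minor seventh chord there is ii7.
With Gb in the bass the chord is in first inversion, so the figured bass is 65.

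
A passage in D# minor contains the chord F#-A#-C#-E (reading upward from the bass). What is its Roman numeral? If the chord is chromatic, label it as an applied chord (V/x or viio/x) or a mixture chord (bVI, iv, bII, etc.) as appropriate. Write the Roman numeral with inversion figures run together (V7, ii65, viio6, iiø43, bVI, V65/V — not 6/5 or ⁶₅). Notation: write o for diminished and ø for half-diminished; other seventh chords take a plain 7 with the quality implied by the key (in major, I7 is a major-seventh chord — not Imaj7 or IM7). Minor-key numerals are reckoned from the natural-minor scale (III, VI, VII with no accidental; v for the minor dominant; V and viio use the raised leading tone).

V7/VI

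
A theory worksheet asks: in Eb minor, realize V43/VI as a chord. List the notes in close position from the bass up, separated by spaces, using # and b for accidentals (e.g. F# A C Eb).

V43/VI is a secondary dominant — the dominant seventh of VI. VI in Eb minor is Cb, so the applied chord's root is Gb, a perfect fifth above.
Building a dominant seventh chord on Gb gives Gb-Bb-Db-Fb.
With the 43 figure the chord is in second inversion; from the bass Db upward in close position it reads Db-Fb-Gb-Bb.

Db Fb Gb Bb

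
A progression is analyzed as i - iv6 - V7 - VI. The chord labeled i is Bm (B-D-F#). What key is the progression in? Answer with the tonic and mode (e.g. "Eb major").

B minor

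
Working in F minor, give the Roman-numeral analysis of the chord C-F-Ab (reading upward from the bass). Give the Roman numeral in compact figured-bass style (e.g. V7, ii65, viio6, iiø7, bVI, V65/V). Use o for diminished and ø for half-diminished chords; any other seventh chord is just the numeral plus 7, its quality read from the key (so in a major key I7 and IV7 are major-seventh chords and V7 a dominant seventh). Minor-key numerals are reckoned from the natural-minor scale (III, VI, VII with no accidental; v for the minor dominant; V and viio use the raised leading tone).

The pitches F-Ab-C form a minor triad rooted on F.
In F minor, F is the tonic; the diatonic minor triad there is i.
With C in the bass the chord is in second inversion, so the figured bass is 64.

i64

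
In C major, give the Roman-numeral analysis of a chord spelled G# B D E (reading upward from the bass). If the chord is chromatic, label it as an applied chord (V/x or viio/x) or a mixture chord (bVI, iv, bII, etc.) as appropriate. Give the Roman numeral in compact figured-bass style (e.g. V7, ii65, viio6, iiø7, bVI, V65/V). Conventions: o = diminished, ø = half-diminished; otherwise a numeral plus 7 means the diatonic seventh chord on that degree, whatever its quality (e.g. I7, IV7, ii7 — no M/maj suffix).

V65/vi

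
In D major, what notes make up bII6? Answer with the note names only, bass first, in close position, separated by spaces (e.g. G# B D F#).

G Bb Eb

bII6 is the Neapolitan sixth — a major triad on the lowered second degree, here in its customary first inversion. In D major that root is Eb.
So the chord is Eb-G-Bb, a major triad.
With the 6 figure the chord is in first inversion; from the bass G upward in close position it reads G-Bb-Eb.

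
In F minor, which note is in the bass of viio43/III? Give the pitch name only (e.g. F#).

Db

The applied chord viio43/III is rooted on G: G-Bb-Db-Fb.
The figure 43 means second inversion — the fifth is in the bass.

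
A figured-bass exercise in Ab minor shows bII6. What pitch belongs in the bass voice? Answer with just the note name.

Db

bII in Ab minor has root Bbb; the chord is Bbb-Db-Fb.
The figure 6 means first inversion — the third is in the bass.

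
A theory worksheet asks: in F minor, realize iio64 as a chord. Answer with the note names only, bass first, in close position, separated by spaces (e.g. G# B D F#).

Db G Bb

The numeral's case and figure indicate a diminished triad. In F minor its root, the second degree, is G.
Stacking thirds from G gives G-Bb-Db.
With the 64 figure the chord is in second inversion; from the bass Db upward in close position it reads Db-G-Bb.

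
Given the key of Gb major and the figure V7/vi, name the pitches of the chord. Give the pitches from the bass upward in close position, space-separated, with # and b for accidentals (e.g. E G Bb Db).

The slash means an applied dominant: we want the dominant of vi. In Gb major, vi is Eb minor, and its dominant is built on Bb.
Building a dominant seventh chord on Bb gives Bb-D-F-Ab.

Bb D F Ab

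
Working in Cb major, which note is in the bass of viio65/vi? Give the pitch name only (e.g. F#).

Bb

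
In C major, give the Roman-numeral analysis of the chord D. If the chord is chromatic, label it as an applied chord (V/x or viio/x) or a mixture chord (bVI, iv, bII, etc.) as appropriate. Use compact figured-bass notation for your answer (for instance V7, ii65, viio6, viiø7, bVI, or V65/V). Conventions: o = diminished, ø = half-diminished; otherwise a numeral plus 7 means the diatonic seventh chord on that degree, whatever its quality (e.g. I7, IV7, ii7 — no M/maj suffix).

V/V

Stacked in thirds the chord is D-F#-A: a major triad on D.
D is not a diatonic chord root with this quality in C major, but it lies a perfect fifth above G (V), so the chord functions as an applied dominant of V.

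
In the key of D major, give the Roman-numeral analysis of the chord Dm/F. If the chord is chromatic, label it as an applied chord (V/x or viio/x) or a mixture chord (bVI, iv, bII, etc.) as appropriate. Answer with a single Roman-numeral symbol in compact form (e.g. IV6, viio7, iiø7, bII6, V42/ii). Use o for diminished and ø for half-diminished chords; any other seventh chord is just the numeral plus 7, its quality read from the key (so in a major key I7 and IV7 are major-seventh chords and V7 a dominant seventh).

Stacked in thirds the chord is D-F-A: a minor triad on D.
D is the first degree of D major. This is the minor tonic, borrowed from the parallel minor.
With F in the bass the chord is in first inversion, so the figured bass is 6.

i6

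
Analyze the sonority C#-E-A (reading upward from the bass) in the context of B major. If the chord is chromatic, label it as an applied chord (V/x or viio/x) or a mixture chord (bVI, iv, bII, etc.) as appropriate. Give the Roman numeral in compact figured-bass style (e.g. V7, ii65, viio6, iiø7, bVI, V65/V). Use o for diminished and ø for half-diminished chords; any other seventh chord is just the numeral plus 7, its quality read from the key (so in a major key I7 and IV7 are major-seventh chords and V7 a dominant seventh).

bVII6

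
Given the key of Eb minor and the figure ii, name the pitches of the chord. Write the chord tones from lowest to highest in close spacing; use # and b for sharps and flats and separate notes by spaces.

Scale degree 2 in Eb minor is F; here the chord built on it is altered to a minor triad. ii is the minor supertonic, borrowed from the parallel major (the Dorian ii).
So the chord is F-Ab-C.

F Ab C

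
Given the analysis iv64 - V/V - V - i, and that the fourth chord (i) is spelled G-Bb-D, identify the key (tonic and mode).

G minor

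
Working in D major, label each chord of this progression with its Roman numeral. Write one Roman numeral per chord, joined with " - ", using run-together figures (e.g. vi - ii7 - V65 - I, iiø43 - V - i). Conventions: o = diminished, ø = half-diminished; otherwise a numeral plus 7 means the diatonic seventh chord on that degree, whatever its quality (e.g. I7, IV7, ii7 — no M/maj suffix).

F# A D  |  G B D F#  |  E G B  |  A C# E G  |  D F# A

I6 - IV7 - ii - V7 - I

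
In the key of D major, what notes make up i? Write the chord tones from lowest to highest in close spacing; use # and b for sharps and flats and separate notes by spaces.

D F A

Scale degree 1 in D major is D; here the chord built on it is altered to a minor triad. i is the minor tonic, borrowed from the parallel minor.
So the chord is D-F-A, a minor triad.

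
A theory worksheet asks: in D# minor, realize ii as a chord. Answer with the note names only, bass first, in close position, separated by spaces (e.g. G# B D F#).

ii is the minor supertonic, borrowed from the parallel major (the Dorian ii). In D# minor that root is E#.
So the chord is E#-G#-B#, a minor triad.

E# G# B#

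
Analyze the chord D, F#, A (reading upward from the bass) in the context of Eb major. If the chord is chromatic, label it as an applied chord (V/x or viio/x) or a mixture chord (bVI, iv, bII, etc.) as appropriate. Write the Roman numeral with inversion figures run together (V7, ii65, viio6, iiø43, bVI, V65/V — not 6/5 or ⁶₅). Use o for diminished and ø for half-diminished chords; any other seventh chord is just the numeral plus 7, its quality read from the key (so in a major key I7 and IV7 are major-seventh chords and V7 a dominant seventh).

Stacked in thirds the chord is D-F#-A: a major triad on D.
D is not a diatonic chord root with this quality in Eb major, but it lies a perfect fifth above G (iii), so the chord functions as an applied dominant of iii.

V/iii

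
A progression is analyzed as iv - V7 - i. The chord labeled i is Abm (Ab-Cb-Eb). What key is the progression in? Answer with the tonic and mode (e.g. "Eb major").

The anchor chord is a minor triad on Ab, labeled i.
If Ab is scale degree 1 and the mode makes that degree carry a minor triad, the tonic is Ab and the mode is minor.

Ab minor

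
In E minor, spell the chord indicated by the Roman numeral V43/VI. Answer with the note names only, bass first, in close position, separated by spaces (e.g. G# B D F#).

D F G B

V43/VI is a secondary dominant — the dominant seventh of VI. VI in E minor is C, so the applied chord's root is G, a perfect fifth above.
Building a dominant seventh chord on G gives G-B-D-F.
The figured bass 43 indicates second inversion, placing the fifth (D) in the bass: D-F-G-B.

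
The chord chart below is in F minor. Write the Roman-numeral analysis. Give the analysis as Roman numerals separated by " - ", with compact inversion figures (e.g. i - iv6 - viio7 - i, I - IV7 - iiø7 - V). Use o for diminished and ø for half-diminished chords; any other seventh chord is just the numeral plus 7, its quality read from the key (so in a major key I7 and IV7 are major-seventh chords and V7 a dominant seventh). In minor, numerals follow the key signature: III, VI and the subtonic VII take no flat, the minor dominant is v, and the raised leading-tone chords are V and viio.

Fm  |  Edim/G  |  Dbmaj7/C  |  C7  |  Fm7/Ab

i - viio6 - VI42 - V7 - i65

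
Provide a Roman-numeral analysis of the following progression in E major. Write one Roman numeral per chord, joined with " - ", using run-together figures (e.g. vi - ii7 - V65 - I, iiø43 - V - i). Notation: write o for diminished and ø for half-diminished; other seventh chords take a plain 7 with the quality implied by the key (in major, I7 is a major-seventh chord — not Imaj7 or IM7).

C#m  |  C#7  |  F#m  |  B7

vi - V7/ii - ii - V7

C#m: root C# is the submediant; minor triad there is vi.
C#7: a dominant seventh chord on C#, the applied dominant of ii → V7/ii.
F#m has root F#, degree 2 in E major, so ii.
B7 has root B, degree 5 in E major, so V7.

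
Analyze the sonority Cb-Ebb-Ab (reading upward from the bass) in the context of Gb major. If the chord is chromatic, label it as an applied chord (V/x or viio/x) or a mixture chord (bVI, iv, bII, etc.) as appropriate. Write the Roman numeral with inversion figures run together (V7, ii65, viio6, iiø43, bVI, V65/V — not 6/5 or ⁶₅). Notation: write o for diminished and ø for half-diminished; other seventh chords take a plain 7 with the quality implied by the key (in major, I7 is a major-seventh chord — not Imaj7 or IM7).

iio6

Stacked in thirds the chord is Ab-Cb-Ebb: a diminished triad on Ab.
Ab is the second degree of Gb major. This is the diminished supertonic triad, borrowed from the parallel minor.
With Cb in the bass the chord is in first inversion, so the figured bass is 6.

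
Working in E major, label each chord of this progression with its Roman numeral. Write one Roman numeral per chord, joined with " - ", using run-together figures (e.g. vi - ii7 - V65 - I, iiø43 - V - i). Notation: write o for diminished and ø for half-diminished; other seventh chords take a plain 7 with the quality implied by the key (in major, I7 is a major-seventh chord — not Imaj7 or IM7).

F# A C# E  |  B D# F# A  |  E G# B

ii7 - V7 - I

F#-A-C#-E: minor seventh chord on F# = scale degree 2 → ii7.
B-D#-F#-A: dominant seventh chord on B = scale degree 5 → V7.
E-G#-B: root E is the tonic; major triad there is I.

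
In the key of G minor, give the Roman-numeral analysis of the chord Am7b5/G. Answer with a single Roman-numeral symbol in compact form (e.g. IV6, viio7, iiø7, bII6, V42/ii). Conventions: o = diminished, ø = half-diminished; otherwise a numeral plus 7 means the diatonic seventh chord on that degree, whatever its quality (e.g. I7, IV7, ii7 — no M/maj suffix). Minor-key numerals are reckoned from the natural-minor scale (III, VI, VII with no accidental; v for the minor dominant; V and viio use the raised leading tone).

Stacked in thirds the chord is A-C-Eb-G: a half-diminished seventh chord on A.
In G minor, A is the supertonic; the diatonic half-diminished seventh chord there is iiø7.
With G in the bass the chord is in third inversion, so the figured bass is 42.

iiø42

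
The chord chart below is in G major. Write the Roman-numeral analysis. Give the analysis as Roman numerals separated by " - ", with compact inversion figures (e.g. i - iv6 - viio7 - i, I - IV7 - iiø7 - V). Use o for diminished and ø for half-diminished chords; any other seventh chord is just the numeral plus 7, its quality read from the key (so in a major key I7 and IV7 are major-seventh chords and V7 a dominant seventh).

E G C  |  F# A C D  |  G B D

IV6 - V65 - I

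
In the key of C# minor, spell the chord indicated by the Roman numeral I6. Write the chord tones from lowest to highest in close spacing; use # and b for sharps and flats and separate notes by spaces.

E# G# C#

Scale degree 1 in C# minor is C#; here the chord built on it is altered to a major triad. I6 is the major tonic (Picardy third), borrowed from the parallel major.
So the chord is C#-E#-G#.
The figured bass 6 indicates first inversion, placing the third (E#) in the bass: E#-G#-C#.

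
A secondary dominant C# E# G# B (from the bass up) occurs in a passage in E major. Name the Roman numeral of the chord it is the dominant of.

ii

The chord is a dominant seventh chord on C#.
A dominant resolves down a perfect fifth: C# → F#. In E major, F# is scale degree 2, i.e. ii.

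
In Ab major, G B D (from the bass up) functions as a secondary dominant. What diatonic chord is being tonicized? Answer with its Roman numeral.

iii

The chord is a major triad on G.
A dominant resolves down a perfect fifth: G → C. In Ab major, C is scale degree 3, i.e. iii.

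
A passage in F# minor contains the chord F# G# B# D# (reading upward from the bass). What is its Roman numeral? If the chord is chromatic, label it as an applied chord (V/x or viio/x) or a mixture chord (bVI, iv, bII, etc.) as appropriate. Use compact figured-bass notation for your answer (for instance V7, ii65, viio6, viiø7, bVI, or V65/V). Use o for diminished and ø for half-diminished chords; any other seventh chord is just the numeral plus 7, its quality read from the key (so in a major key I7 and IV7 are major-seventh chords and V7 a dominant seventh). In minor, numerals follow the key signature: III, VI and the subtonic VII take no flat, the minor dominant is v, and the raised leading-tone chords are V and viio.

Stacked in thirds the chord is G#-B#-D#-F#: a dominant seventh chord on G#.
G# is not a diatonic chord root with this quality in F# minor, but it lies a perfect fifth above C# (V), so the chord functions as an applied dominant of V.
With F# in the bass the chord is in third inversion, so the figured bass is 42.

V42/V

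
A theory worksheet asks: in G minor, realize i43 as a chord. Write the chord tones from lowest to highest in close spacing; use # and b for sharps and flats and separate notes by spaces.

In G minor, the tonic is G, and the diatonic chord built there is a minor seventh chord.
Stacking thirds from G gives G-Bb-D-F.
The figured bass 43 indicates second inversion, placing the fifth (D) in the bass: D-F-G-Bb.

D F G Bb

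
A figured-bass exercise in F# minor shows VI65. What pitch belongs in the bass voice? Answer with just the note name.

F#

VI in F# minor has root D; the chord is D-F#-A-C#.
The figure 65 means first inversion — the third is in the bass.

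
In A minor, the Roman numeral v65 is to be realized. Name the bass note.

v in A minor has root E; the chord is E-G-B-D.
The figure 65 means first inversion — the third is in the bass.

G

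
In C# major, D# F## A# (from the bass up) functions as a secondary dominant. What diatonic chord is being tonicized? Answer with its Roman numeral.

V

The chord is a major triad on D#.
A dominant resolves down a perfect fifth: D# → G#. In C# major, G# is scale degree 5, i.e. V.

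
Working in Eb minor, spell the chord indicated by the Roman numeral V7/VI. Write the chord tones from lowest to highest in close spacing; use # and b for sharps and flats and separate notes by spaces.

Gb Bb Db Fb

The slash means an applied dominant: we want the dominant of VI. In Eb minor, VI is Cb major, and its dominant is built on Gb.
Building a dominant seventh chord on Gb gives Gb-Bb-Db-Fb.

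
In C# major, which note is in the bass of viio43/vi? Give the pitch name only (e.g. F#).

D#

The applied chord viio43/vi is rooted on G##: G##-B#-D#-F#.
The figure 43 means second inversion — the fifth is in the bass.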